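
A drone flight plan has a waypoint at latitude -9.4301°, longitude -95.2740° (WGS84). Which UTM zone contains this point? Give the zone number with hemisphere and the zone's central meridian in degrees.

Zone 15S, central meridian -93°

UTM zone = ⌊(λ + 180)/6⌋ + 1; -95.2740° ∈ [-96°, -90°) → zone 15.
Hemisphere: S (φ < 0).
Central meridian λ₀ = 6×15 − 183 = -93°.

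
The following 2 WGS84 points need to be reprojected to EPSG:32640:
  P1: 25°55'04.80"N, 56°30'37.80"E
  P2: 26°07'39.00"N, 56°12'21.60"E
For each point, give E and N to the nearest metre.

P1: E 450978 m, N 2866694 m; P2: E 420623 m, N 2890046 m

UTM zone 40N: λ₀ = 57°, k₀ = 0.9996.
P1 (25.9180°, 56.5105°) → (450977.651, 2866694.439) m.
P2 (26.1275°, 56.2060°) → (420622.739, 2890045.997) m.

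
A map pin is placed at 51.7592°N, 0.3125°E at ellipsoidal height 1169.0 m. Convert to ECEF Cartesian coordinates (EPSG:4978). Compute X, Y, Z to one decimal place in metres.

X 3956703.3 m, Y 21580.7 m, Z 4987182.0 m

WGS84: a = 6378137 m, e² = 0.006694380; N(φ) = a/√(1−e²sin²φ) = 6391347.575 m.
X = (N+h)·cosφ·cosλ = 3956703.342 m; Y = (N+h)·cosφ·sinλ = 21580.683 m; Z = (N(1−e²)+h)·sinφ = 4987181.991 m.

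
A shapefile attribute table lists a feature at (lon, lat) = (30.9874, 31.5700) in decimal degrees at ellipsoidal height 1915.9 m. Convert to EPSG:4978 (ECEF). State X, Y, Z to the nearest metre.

WGS84: a = 6378137 m, e² = 0.006694380; N(φ) = a/√(1−e²sin²φ) = 6383996.653 m.
X = (N+h)·cosφ·cosλ = 4664296.266 m; Y = (N+h)·cosφ·sinλ = 2801196.070 m; Z = (N(1−e²)+h)·sinφ = 3320905.363 m.

X 4664296 m, Y 2801196 m, Z 3320905 m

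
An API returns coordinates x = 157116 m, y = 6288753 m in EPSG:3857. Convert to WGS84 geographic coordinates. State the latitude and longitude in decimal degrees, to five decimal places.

lat 49.08180°, lon 1.41140°

R = 6378137 m. λ = x/R = 1.41139704°.
φ = 2·arctan(exp(y/R)) − 90° = 2·arctan(2.68045) − 90° = 49.08180260°.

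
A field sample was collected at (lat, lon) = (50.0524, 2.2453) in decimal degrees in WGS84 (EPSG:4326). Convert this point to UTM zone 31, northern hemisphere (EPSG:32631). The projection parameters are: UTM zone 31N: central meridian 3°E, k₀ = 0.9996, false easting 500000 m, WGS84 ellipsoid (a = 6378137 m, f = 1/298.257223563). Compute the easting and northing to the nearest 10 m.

E 445970 m, N 5544730 m

Zone 31 central meridian λ₀ = 6×31 − 183 = 3°; Δλ = -0.7547°.
Transverse Mercator on WGS84 with k₀ = 0.9996 gives E = 445971.940 m, N = 5544729.598 m.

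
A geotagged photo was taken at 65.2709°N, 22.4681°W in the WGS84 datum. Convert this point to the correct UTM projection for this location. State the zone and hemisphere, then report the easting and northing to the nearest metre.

Zone 27N: E 431476 m, N 7239444 m

Longitude -22.4681° lies in the 6° band [-24°, -18°), giving zone 27; latitude is north of the equator, so 27N.
Zone 27 central meridian λ₀ = 6×27 − 183 = -21°; Δλ = -1.4681°.
Transverse Mercator on WGS84 with k₀ = 0.9996 gives E = 431476.079 m, N = 7239443.851 m.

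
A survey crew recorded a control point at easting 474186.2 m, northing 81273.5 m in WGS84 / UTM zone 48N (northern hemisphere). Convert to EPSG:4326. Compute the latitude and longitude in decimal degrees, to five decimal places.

Zone 48N: λ₀ = 105°, k₀ = 0.9996, false easting 500000 m.
Meridian distance M = (N − FN)/k₀ = 81306.0 m.
Inverse transverse Mercator on WGS84 gives φ = 0.73530038°, λ = 104.76799956°.

lat 0.73530°, lon 104.76800°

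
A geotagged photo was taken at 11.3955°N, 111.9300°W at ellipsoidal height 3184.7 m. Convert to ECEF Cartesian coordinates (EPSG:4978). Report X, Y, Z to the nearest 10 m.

X -2336580 m, Y -5803640 m, Z 1252550 m

WGS84: a = 6378137 m, e² = 0.006694380; N(φ) = a/√(1−e²sin²φ) = 6378970.579 m.
X = (N+h)·cosφ·cosλ = -2336578.194 m; Y = (N+h)·cosφ·sinλ = -5803638.206 m; Z = (N(1−e²)+h)·sinφ = 1252551.147 m.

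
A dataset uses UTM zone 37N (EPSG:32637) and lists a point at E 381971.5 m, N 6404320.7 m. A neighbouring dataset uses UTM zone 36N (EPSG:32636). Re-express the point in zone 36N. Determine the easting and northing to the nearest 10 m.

E 738850 m, N 6409680 m

UTM 37N → geographic: φ = 57.76539987°, λ = 37.01600015°.
UTM 36N (λ₀ = 33°) forward: E = 738848.769 m, N = 6409677.019 m.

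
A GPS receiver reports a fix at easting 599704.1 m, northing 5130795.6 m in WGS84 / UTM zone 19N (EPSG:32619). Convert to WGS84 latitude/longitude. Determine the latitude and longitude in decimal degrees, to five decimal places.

lat 46.32340°, lon -67.70480°

Zone 19N: λ₀ = -69°, k₀ = 0.9996, false easting 500000 m.
Meridian distance M = (N − FN)/k₀ = 5132848.7 m.
Inverse transverse Mercator on WGS84 gives φ = 46.32340008°, λ = -67.70479943°.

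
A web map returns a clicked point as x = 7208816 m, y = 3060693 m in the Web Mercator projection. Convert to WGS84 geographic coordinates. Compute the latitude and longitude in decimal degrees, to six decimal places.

R = 6378137 m. λ = x/R = 64.75789593°.
φ = 2·arctan(exp(y/R)) − 90° = 2·arctan(1.61587) − 90° = 26.49639801°.

lat 26.496398°, lon 64.757896°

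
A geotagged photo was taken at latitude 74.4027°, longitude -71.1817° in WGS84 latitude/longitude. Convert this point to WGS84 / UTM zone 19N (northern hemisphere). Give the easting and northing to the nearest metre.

Zone 19 central meridian λ₀ = 6×19 − 183 = -69°; Δλ = -2.1817°.
Transverse Mercator on WGS84 with k₀ = 0.9996 gives E = 434535.630 m, N = 8258166.235 m.

E 434536 m, N 8258166 m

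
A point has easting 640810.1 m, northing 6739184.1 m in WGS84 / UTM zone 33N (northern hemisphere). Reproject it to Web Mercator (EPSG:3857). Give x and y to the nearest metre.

x 1957520 m, y 8571652 m

Unproject from UTM 33N (λ₀ = 15°) → φ = 60.76319976°, λ = 17.58469916°.
Web Mercator (R = 6378137 m): x = 1957519.756 m, y = 8571651.894 m.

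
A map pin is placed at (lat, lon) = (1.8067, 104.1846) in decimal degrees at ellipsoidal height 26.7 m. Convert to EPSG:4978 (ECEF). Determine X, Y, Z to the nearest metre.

X -1562177 m, Y 6180648 m, Z 199743 m

WGS84: a = 6378137 m, e² = 0.006694380; N(φ) = a/√(1−e²sin²φ) = 6378158.221 m.
X = (N+h)·cosφ·cosλ = -1562176.886 m; Y = (N+h)·cosφ·sinλ = 6180647.978 m; Z = (N(1−e²)+h)·sinφ = 199742.945 m.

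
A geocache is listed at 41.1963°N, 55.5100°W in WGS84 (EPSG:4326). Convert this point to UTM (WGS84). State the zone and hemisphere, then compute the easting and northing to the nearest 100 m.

Longitude -55.5100° lies in the 6° band [-60°, -54°), giving zone 21; latitude is north of the equator, so 21N.
Zone 21 central meridian λ₀ = 6×21 − 183 = -57°; Δλ = +1.4900°.
Transverse Mercator on WGS84 with k₀ = 0.9996 gives E = 624940.656 m, N = 4561618.732 m.

Zone 21N: E 624900 m, N 4561600 m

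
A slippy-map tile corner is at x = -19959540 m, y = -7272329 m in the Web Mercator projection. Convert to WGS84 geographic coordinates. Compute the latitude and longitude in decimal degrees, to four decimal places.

R = 6378137 m. λ = x/R = -179.29959846°.
φ = 2·arctan(exp(y/R)) − 90° = 2·arctan(0.31976) − 90° = -54.53600009°.

lat -54.5360°, lon -179.2996°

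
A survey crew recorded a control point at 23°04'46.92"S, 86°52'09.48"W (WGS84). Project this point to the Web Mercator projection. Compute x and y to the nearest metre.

x -9670246 m, y -2641660 m

Web Mercator is spherical with R = a = 6378137 m.
x = R·λ = 6378137 × -1.516155304 = -9670246.242 m.
y = R·ln tan(π/4 + φ/2) = 6378137 × -0.414174210 = -2641659.854 m.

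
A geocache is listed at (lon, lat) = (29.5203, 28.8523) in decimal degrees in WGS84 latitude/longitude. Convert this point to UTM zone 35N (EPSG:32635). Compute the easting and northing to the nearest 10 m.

E 745870 m, N 3194230 m

Zone 35 central meridian λ₀ = 6×35 − 183 = 27°; Δλ = +2.5203°.
Transverse Mercator on WGS84 with k₀ = 0.9996 gives E = 745867.872 m, N = 3194232.417 m.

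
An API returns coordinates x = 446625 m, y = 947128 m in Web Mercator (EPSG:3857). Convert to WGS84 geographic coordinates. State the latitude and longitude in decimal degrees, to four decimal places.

lat 8.4771°, lon 4.0121°

R = 6378137 m. λ = x/R = 4.01210064°.
φ = 2·arctan(exp(y/R)) − 90° = 2·arctan(1.16009) − 90° = 8.47709773°.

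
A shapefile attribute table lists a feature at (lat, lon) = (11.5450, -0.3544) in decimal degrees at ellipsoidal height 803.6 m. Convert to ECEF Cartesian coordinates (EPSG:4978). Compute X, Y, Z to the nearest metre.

WGS84: a = 6378137 m, e² = 0.006694380; N(φ) = a/√(1−e²sin²φ) = 6378992.300 m.
X = (N+h)·cosφ·cosλ = 6250599.141 m; Y = (N+h)·cosφ·sinλ = -38663.242 m; Z = (N(1−e²)+h)·sinφ = 1268289.875 m.

X 6250599 m, Y -38663 m, Z 1268290 m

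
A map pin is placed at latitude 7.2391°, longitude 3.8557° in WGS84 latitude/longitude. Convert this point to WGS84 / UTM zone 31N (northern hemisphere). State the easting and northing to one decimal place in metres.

Zone 31 central meridian λ₀ = 6×31 − 183 = 3°; Δλ = +0.8557°.
Transverse Mercator on WGS84 with k₀ = 0.9996 gives E = 594467.442 m, N = 800269.573 m.

E 594467.4 m, N 800269.6 m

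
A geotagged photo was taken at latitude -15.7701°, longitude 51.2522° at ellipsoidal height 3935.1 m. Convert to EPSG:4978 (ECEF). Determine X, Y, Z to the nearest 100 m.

WGS84: a = 6378137 m, e² = 0.006694380; N(φ) = a/√(1−e²sin²φ) = 6379714.481 m.
X = (N+h)·cosφ·cosλ = 3845094.705 m; Y = (N+h)·cosφ·sinλ = 4791265.575 m; Z = (N(1−e²)+h)·sinφ = -1723328.822 m.

X 3845100 m, Y 4791300 m, Z -1723300 m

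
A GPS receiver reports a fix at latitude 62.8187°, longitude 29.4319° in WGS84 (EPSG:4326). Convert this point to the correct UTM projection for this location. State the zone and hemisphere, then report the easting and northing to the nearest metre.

Longitude 29.4319° lies in the 6° band [24°, 30°), giving zone 35; latitude is north of the equator, so 35N.
Zone 35 central meridian λ₀ = 6×35 − 183 = 27°; Δλ = +2.4319°.
Transverse Mercator on WGS84 with k₀ = 0.9996 gives E = 623923.571 m, N = 6967729.570 m.

Zone 35N: E 623924 m, N 6967730 m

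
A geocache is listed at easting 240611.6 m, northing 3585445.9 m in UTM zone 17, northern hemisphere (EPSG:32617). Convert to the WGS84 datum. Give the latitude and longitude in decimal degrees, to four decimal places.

Zone 17N: λ₀ = -81°, k₀ = 0.9996, false easting 500000 m.
Meridian distance M = (N − FN)/k₀ = 3586880.7 m.
Inverse transverse Mercator on WGS84 gives φ = 32.37589982°, λ = -83.75700033°.

lat 32.3759°, lon -83.7570°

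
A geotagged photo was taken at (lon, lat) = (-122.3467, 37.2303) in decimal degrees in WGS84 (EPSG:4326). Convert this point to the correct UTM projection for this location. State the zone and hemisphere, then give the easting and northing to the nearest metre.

Longitude -122.3467° lies in the 6° band [-126°, -120°), giving zone 10; latitude is north of the equator, so 10N.
Zone 10 central meridian λ₀ = 6×10 − 183 = -123°; Δλ = +0.6533°.
Transverse Mercator on WGS84 with k₀ = 0.9996 gives E = 557952.623 m, N = 4120620.696 m.

Zone 10N: E 557953 m, N 4120621 m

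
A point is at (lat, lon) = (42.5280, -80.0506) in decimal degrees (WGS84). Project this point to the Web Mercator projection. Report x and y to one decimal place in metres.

Web Mercator is spherical with R = a = 6378137 m.
x = R·λ = 6378137 × -1.397146538 = -8911192.030 m.
y = R·ln tan(π/4 + φ/2) = 6378137 × 0.821619601 = 5240402.374 m.

x -8911192.0 m, y 5240402.4 m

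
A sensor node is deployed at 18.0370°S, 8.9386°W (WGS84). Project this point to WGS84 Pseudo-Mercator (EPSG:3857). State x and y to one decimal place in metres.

x -995040.4 m, y -2041879.8 m

Web Mercator is spherical with R = a = 6378137 m.
x = R·λ = 6378137 × -0.156008001 = -995040.400 m.
y = R·ln tan(π/4 + φ/2) = 6378137 × -0.320137335 = -2041879.784 m.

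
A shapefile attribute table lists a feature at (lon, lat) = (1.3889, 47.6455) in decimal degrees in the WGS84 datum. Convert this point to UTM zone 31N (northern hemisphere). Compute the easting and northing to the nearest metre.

E 379000 m, N 5278158 m

Zone 31 central meridian λ₀ = 6×31 − 183 = 3°; Δλ = -1.6111°.
Transverse Mercator on WGS84 with k₀ = 0.9996 gives E = 378999.612 m, N = 5278157.577 m.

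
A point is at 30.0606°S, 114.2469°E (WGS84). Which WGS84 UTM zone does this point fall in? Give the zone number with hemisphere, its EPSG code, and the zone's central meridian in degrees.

UTM zone = ⌊(λ + 180)/6⌋ + 1; 114.2469° ∈ [114°, 120°) → zone 50.
Hemisphere: S (φ < 0).
Central meridian λ₀ = 6×50 − 183 = 117°.
EPSG code: 32750.

Zone 50S (EPSG:32750), central meridian 117°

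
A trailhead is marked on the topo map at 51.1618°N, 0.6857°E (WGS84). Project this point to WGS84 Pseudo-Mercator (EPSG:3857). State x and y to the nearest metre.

x 76332 m, y 6649964 m

Web Mercator is spherical with R = a = 6378137 m.
x = R·λ = 6378137 × 0.011967723 = 76331.775 m.
y = R·ln tan(π/4 + φ/2) = 6378137 × 1.042618609 = 6649964.328 m.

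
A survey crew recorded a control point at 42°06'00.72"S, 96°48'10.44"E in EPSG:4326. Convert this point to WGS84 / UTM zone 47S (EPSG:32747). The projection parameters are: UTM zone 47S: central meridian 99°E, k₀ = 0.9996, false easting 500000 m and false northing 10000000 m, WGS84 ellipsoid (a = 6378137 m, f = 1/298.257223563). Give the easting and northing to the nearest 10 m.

E 318320 m, N 5336760 m

Zone 47 central meridian λ₀ = 6×47 − 183 = 99°; Δλ = -2.1971°.
Transverse Mercator on WGS84 with k₀ = 0.9996 gives E = 318322.561 m, N = 5336762.636 m.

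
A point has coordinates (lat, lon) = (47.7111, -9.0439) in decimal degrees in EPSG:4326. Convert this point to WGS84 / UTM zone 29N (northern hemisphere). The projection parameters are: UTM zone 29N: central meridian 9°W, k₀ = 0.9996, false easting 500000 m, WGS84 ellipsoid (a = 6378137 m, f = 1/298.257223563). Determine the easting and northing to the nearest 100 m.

E 496700 m, N 5284200 m

Zone 29 central meridian λ₀ = 6×29 − 183 = -9°; Δλ = -0.0439°.
Transverse Mercator on WGS84 with k₀ = 0.9996 gives E = 496707.016 m, N = 5284191.934 m.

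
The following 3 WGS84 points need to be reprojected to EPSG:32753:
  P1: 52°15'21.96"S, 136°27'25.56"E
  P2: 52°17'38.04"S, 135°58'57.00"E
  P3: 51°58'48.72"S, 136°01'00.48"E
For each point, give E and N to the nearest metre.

P1: E 599456 m, N 4209477 m; P2: E 567006 m, N 4205818 m; P3: E 569834 m, N 4240676 m

UTM zone 53S: λ₀ = 135°, k₀ = 0.9996.
P1 (-52.2561°, 136.4571°) → (599456.200, 4209476.875) m.
P2 (-52.2939°, 135.9825°) → (567005.734, 4205818.031) m.
P3 (-51.9802°, 136.0168°) → (569833.786, 4240675.812) m.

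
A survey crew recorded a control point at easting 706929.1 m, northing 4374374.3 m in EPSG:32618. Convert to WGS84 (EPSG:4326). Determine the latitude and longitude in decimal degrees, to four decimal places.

Zone 18N: λ₀ = -75°, k₀ = 0.9996, false easting 500000 m.
Meridian distance M = (N − FN)/k₀ = 4376124.7 m.
Inverse transverse Mercator on WGS84 gives φ = 39.49409970°, λ = -72.59360050°.

lat 39.4941°, lon -72.5936°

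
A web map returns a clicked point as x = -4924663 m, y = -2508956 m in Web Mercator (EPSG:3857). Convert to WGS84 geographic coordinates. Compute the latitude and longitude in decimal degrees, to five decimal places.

R = 6378137 m. λ = x/R = -44.23900042°.
φ = 2·arctan(exp(y/R)) − 90° = 2·arctan(0.67478) − 90° = -21.97859914°.

lat -21.97860°, lon -44.23900°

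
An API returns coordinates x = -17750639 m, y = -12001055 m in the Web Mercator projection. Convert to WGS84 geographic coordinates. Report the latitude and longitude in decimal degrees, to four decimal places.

R = 6378137 m. λ = x/R = -159.45670317°.
φ = 2·arctan(exp(y/R)) − 90° = 2·arctan(0.15235) − 90° = -72.67549868°.

lat -72.6755°, lon -159.4567°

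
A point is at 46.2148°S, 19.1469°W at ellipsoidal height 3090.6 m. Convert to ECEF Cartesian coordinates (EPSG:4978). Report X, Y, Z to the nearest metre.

WGS84: a = 6378137 m, e² = 0.006694380; N(φ) = a/√(1−e²sin²φ) = 6389293.128 m.
X = (N+h)·cosφ·cosλ = 4178561.801 m; Y = (N+h)·cosφ·sinλ = -1450788.387 m; Z = (N(1−e²)+h)·sinφ = -4584032.025 m.

X 4178562 m, Y -1450788 m, Z -4584032 m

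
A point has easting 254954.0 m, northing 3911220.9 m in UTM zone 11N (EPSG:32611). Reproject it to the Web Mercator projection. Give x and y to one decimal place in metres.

Unproject from UTM 11N (λ₀ = -117°) → φ = 35.31420006°, λ = -119.69539946°.
Web Mercator (R = 6378137 m): x = -13324430.918 m, y = 4206662.080 m.

x -13324430.9 m, y 4206662.1 m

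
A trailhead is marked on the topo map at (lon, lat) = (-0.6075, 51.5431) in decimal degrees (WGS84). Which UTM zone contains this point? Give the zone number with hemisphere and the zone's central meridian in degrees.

Zone 30N, central meridian -3°

UTM zone = ⌊(λ + 180)/6⌋ + 1; -0.6075° ∈ [-6°, 0°) → zone 30.
Hemisphere: N (φ ≥ 0).
Central meridian λ₀ = 6×30 − 183 = -3°.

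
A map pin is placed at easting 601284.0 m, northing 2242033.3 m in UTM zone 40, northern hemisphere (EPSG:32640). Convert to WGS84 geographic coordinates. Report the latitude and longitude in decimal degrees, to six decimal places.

Zone 40N: λ₀ = 57°, k₀ = 0.9996, false easting 500000 m.
Meridian distance M = (N − FN)/k₀ = 2242930.5 m.
Inverse transverse Mercator on WGS84 gives φ = 20.27340015°, λ = 57.96990003°.

lat 20.273400°, lon 57.969900°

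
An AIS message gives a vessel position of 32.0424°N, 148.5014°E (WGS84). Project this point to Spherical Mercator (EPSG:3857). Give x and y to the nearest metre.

Web Mercator is spherical with R = a = 6378137 m.
x = R·λ = 6378137 × 2.591838374 = 16531100.230 m.
y = R·ln tan(π/4 + φ/2) = 6378137 × 0.590905710 = 3768877.574 m.

x 16531100 m, y 3768878 m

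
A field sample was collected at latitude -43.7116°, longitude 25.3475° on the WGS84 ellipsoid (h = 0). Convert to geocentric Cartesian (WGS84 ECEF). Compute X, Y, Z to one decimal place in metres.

WGS84: a = 6378137 m, e² = 0.006694380; N(φ) = a/√(1−e²sin²φ) = 6388356.019 m.
X = (N+h)·cosφ·cosλ = 4173124.522 m; Y = (N+h)·cosφ·sinλ = 1976861.272 m; Z = (N(1−e²)+h)·sinφ = -4384985.193 m.

X 4173124.5 m, Y 1976861.3 m, Z -4384985.2 m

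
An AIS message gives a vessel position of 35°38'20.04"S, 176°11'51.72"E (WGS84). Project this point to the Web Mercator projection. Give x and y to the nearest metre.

x 19614238 m, y -4251048 m

Web Mercator is spherical with R = a = 6378137 m.
x = R·λ = 6378137 × 3.075229999 = 19614238.243 m.
y = R·ln tan(π/4 + φ/2) = 6378137 × -0.666503033 = -4251047.652 m.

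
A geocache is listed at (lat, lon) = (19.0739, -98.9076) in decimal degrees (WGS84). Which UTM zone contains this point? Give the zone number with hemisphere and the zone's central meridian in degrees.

Zone 14N, central meridian -99°

UTM zone = ⌊(λ + 180)/6⌋ + 1; -98.9076° ∈ [-102°, -96°) → zone 14.
Hemisphere: N (φ ≥ 0).
Central meridian λ₀ = 6×14 − 183 = -99°.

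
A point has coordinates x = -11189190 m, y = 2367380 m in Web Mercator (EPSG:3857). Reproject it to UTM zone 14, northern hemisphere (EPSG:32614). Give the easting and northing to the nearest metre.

Web Mercator inverse (R = 6378137 m) → φ = 20.79440167°, λ = -100.51420394°.
UTM 14N forward: E = 342402.275 m, N = 2300133.216 m.

E 342402 m, N 2300133 m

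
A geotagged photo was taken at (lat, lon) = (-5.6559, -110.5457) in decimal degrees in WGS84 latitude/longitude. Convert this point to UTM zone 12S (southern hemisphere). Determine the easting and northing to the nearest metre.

E 550308 m, N 9374813 m

Zone 12 central meridian λ₀ = 6×12 − 183 = -111°; Δλ = +0.4543°.
Transverse Mercator on WGS84 with k₀ = 0.9996 gives E = 550308.269 m, N = 9374813.104 m.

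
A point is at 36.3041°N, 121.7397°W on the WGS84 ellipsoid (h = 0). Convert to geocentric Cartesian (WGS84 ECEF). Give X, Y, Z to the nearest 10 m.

X -2707160 m, Y -4376480 m, Z 3755440 m

WGS84: a = 6378137 m, e² = 0.006694380; N(φ) = a/√(1−e²sin²φ) = 6385633.987 m.
X = (N+h)·cosφ·cosλ = -2707158.814 m; Y = (N+h)·cosφ·sinλ = -4376477.940 m; Z = (N(1−e²)+h)·sinφ = 3755437.970 m.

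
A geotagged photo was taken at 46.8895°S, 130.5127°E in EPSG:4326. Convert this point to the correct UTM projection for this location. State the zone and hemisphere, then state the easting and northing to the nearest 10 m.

Longitude 130.5127° lies in the 6° band [126°, 132°), giving zone 52; latitude is south of the equator, so 52S.
Zone 52 central meridian λ₀ = 6×52 − 183 = 129°; Δλ = +1.5127°.
Transverse Mercator on WGS84 with k₀ = 0.9996 gives E = 615239.912 m, N = 4806004.534 m.

Zone 52S: E 615240 m, N 4806000 m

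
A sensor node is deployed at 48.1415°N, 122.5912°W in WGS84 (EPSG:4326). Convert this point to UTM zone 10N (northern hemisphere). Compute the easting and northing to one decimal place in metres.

E 530411.1 m, N 5332108.4 m

Zone 10 central meridian λ₀ = 6×10 − 183 = -123°; Δλ = +0.4088°.
Transverse Mercator on WGS84 with k₀ = 0.9996 gives E = 530411.131 m, N = 5332108.360 m.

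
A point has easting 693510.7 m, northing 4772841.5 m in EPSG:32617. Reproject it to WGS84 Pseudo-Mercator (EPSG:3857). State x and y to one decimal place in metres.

Unproject from UTM 17N (λ₀ = -81°) → φ = 43.08359987°, λ = -78.62269999°.
Web Mercator (R = 6378137 m): x = -8752238.928 m, y = 5324705.268 m.

x -8752238.9 m, y 5324705.3 m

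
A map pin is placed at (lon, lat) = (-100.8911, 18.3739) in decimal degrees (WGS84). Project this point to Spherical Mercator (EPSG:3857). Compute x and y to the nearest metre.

Web Mercator is spherical with R = a = 6378137 m.
x = R·λ = 6378137 × -1.760881881 = -11231145.878 m.
y = R·ln tan(π/4 + φ/2) = 6378137 × 0.326327211 = 2081359.657 m.

x -11231146 m, y 2081360 m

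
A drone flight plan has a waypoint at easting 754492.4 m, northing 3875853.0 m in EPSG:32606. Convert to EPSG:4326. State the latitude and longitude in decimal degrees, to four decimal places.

Zone 6N: λ₀ = -147°, k₀ = 0.9996, false easting 500000 m.
Meridian distance M = (N − FN)/k₀ = 3877404.0 m.
Inverse transverse Mercator on WGS84 gives φ = 34.99330035°, λ = -144.21169982°.

lat 34.9933°, lon -144.2117°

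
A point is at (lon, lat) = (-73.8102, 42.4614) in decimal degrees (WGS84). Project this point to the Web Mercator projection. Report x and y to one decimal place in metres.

x -8216513.9 m, y 5230347.5 m

Web Mercator is spherical with R = a = 6378137 m.
x = R·λ = 6378137 × -1.288231012 = -8216513.879 m.
y = R·ln tan(π/4 + φ/2) = 6378137 × 0.820043137 = 5230347.473 m.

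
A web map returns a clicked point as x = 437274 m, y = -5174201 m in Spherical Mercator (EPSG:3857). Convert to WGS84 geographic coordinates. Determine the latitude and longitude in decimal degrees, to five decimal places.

lat -42.08820°, lon 3.92810°

R = 6378137 m. λ = x/R = 3.92809918°.
φ = 2·arctan(exp(y/R)) − 90° = 2·arctan(0.44431) − 90° = -42.08820302°.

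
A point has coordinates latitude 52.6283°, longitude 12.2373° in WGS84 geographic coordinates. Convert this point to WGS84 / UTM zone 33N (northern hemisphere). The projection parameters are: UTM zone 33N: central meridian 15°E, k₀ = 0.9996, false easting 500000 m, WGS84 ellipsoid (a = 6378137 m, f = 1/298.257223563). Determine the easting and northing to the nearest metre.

E 313025 m, N 5834507 m

Zone 33 central meridian λ₀ = 6×33 − 183 = 15°; Δλ = -2.7627°.
Transverse Mercator on WGS84 with k₀ = 0.9996 gives E = 313024.874 m, N = 5834506.896 m.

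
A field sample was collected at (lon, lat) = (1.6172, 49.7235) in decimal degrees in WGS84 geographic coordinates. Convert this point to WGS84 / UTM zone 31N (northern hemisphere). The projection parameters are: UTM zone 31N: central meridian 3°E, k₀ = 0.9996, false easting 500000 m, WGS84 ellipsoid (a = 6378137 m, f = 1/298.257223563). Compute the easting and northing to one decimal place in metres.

Zone 31 central meridian λ₀ = 6×31 − 183 = 3°; Δλ = -1.3828°.
Transverse Mercator on WGS84 with k₀ = 0.9996 gives E = 400333.143 m, N = 5508806.568 m.

E 400333.1 m, N 5508806.6 m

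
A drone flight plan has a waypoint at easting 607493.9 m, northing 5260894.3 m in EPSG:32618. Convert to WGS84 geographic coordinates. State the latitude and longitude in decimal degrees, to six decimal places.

lat 47.492600°, lon -73.572901°

Zone 18N: λ₀ = -75°, k₀ = 0.9996, false easting 500000 m.
Meridian distance M = (N − FN)/k₀ = 5262999.5 m.
Inverse transverse Mercator on WGS84 gives φ = 47.49259995°, λ = -73.57290061°.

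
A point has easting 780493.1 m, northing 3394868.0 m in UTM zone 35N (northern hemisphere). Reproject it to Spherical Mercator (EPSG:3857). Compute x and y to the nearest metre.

Unproject from UTM 35N (λ₀ = 27°) → φ = 30.65360016°, λ = 29.92699973°.
Web Mercator (R = 6378137 m): x = 3331458.370 m, y = 3587843.772 m.

x 3331458 m, y 3587844 m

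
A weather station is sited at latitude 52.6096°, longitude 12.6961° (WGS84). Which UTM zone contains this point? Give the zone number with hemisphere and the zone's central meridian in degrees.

Zone 33N, central meridian 15°

UTM zone = ⌊(λ + 180)/6⌋ + 1; 12.6961° ∈ [12°, 18°) → zone 33.
Hemisphere: N (φ ≥ 0).
Central meridian λ₀ = 6×33 − 183 = 15°.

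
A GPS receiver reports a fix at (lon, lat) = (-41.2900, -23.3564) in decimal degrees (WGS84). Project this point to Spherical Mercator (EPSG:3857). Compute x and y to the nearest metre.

Web Mercator is spherical with R = a = 6378137 m.
x = R·λ = 6378137 × -0.720646448 = -4596381.775 m.
y = R·ln tan(π/4 + φ/2) = 6378137 × -0.419429133 = -2675176.469 m.

x -4596382 m, y -2675176 m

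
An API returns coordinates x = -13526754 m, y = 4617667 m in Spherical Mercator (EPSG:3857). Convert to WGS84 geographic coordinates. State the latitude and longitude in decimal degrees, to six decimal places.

R = 6378137 m. λ = x/R = -121.51289863°.
φ = 2·arctan(exp(y/R)) − 90° = 2·arctan(2.06263) − 90° = 38.27020251°.

lat 38.270203°, lon -121.512899°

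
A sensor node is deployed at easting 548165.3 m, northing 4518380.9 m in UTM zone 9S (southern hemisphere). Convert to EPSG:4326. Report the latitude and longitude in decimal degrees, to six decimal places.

Zone 9S: λ₀ = -129°, k₀ = 0.9996, false easting 500000 m, false northing 10000000 m.
Meridian distance M = (N − FN)/k₀ = -5483812.6 m.
Inverse transverse Mercator on WGS84 gives φ = -49.48530036°, λ = -128.33499994°.

lat -49.485300°, lon -128.335000°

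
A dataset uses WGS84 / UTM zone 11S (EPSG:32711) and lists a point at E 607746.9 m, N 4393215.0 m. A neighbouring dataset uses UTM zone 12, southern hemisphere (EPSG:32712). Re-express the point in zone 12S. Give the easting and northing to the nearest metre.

E 183212 m, N 4384747 m

UTM 11S → geographic: φ = -50.60300044°, λ = -115.47740045°.
UTM 12S (λ₀ = -111°) forward: E = 183211.760 m, N = 4384747.489 m.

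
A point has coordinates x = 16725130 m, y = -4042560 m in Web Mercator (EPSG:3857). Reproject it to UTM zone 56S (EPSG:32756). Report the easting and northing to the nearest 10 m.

Web Mercator inverse (R = 6378137 m) → φ = -34.10239891°, λ = 150.24439908°.
UTM 56S forward: E = 245795.310 m, N = 6223061.215 m.

E 245800 m, N 6223060 m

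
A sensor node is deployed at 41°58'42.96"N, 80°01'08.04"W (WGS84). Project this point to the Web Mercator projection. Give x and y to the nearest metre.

x -8907663 m, y 5157774 m

Web Mercator is spherical with R = a = 6378137 m.
x = R·λ = 6378137 × -1.396593269 = -8907663.202 m.
y = R·ln tan(π/4 + φ/2) = 6378137 × 0.808664719 = 5157774.367 m.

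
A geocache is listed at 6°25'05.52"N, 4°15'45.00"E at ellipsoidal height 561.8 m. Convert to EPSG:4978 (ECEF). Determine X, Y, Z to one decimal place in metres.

WGS84: a = 6378137 m, e² = 0.006694380; N(φ) = a/√(1−e²sin²φ) = 6378403.787 m.
X = (N+h)·cosφ·cosλ = 6321451.497 m; Y = (N+h)·cosφ·sinλ = 471151.758 m; Z = (N(1−e²)+h)·sinφ = 708296.955 m.

X 6321451.5 m, Y 471151.8 m, Z 708297.0 m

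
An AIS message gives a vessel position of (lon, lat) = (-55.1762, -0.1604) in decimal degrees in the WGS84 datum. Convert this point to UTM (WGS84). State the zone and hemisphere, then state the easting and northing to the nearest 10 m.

Zone 21S: E 702980 m, N 9982260 m

Longitude -55.1762° lies in the 6° band [-60°, -54°), giving zone 21; latitude is south of the equator, so 21S.
Zone 21 central meridian λ₀ = 6×21 − 183 = -57°; Δλ = +1.8238°.
Transverse Mercator on WGS84 with k₀ = 0.9996 gives E = 702976.998 m, N = 9982261.934 m.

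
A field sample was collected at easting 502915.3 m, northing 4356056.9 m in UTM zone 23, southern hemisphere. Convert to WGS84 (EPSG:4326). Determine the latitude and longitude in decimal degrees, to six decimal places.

lat -50.947100°, lon -44.958501°

Zone 23S: λ₀ = -45°, k₀ = 0.9996, false easting 500000 m, false northing 10000000 m.
Meridian distance M = (N − FN)/k₀ = -5646201.6 m.
Inverse transverse Mercator on WGS84 gives φ = -50.94710040°, λ = -44.95850069°.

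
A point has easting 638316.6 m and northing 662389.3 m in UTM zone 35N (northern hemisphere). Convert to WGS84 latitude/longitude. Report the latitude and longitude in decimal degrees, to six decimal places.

Zone 35N: λ₀ = 27°, k₀ = 0.9996, false easting 500000 m.
Meridian distance M = (N − FN)/k₀ = 662654.4 m.
Inverse transverse Mercator on WGS84 gives φ = 5.99120037°, λ = 28.24969992°.

lat 5.991200°, lon 28.249700°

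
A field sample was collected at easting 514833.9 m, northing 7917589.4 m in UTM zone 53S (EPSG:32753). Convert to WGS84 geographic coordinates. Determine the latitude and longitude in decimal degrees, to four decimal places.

Zone 53S: λ₀ = 135°, k₀ = 0.9996, false easting 500000 m, false northing 10000000 m.
Meridian distance M = (N − FN)/k₀ = -2083243.9 m.
Inverse transverse Mercator on WGS84 gives φ = -18.83349961°, λ = 135.14080025°.

lat -18.8335°, lon 135.1408°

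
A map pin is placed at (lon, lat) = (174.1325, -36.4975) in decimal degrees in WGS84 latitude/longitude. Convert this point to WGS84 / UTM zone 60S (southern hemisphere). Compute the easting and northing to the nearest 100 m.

Zone 60 central meridian λ₀ = 6×60 − 183 = 177°; Δλ = -2.8675°.
Transverse Mercator on WGS84 with k₀ = 0.9996 gives E = 243160.397 m, N = 5957044.641 m.

E 243200 m, N 5957000 m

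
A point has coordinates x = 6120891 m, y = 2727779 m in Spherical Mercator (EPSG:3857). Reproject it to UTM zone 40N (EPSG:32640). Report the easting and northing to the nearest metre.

E 294681 m, N 2632379 m

Web Mercator inverse (R = 6378137 m) → φ = 23.78950274°, λ = 54.98489938°.
UTM 40N forward: E = 294681.202 m, N = 2632378.702 m.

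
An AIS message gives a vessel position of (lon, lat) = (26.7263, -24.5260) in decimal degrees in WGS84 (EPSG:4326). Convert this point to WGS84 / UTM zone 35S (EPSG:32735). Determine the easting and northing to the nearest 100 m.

Zone 35 central meridian λ₀ = 6×35 − 183 = 27°; Δλ = -0.2737°.
Transverse Mercator on WGS84 with k₀ = 0.9996 gives E = 472275.928 m, N = 7287508.446 m.

E 472300 m, N 7287500 m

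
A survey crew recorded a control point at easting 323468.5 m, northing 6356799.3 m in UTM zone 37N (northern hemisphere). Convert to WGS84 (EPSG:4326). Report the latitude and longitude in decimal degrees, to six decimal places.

Zone 37N: λ₀ = 39°, k₀ = 0.9996, false easting 500000 m.
Meridian distance M = (N − FN)/k₀ = 6359343.0 m.
Inverse transverse Mercator on WGS84 gives φ = 57.31989961°, λ = 36.06830040°.

lat 57.319900°, lon 36.068300°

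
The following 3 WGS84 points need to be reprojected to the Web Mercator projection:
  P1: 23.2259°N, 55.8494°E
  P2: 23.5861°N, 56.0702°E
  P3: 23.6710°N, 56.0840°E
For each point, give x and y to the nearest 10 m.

P1: x 6217130 m, y 2659360 m; P2: x 6241710 m, y 2703050 m; P3: x 6243240 m, y 2713370 m

Web Mercator: x = R·λ, y = R·ln tan(π/4+φ/2), R = 6378137 m.
P1 (23.2259°, 55.8494°) → (6217126.769, 2659360.378) m.
P2 (23.5861°, 56.0702°) → (6241706.113, 2703053.090) m.
P3 (23.6710°, 56.0840°) → (6243242.322, 2713368.967) m.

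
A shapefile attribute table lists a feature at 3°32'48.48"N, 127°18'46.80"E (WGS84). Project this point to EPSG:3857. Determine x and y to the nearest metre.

Web Mercator is spherical with R = a = 6378137 m.
x = R·λ = 6378137 × 2.222031031 = 14172418.331 m.
y = R·ln tan(π/4 + φ/2) = 6378137 × 0.061942912 = 395080.377 m.

x 14172418 m, y 395080 m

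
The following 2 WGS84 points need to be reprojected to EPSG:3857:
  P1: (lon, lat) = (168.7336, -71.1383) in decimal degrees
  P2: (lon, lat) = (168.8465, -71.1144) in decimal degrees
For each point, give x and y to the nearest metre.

P1: x 18783338 m, y -11449727 m; P2: x 18795906 m, y -11441502 m

Web Mercator: x = R·λ, y = R·ln tan(π/4+φ/2), R = 6378137 m.
P1 (-71.1383°, 168.7336°) → (18783338.432, -11449726.790) m.
P2 (-71.1144°, 168.8465°) → (18795906.402, -11441502.117) m.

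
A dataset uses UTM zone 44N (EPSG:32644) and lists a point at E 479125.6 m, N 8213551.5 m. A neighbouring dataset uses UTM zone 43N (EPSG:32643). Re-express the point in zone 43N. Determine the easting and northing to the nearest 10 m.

E 663390 m, N 8220730 m

UTM 44N → geographic: φ = 74.01249959°, λ = 80.32099952°.
UTM 43N (λ₀ = 75°) forward: E = 663386.363 m, N = 8220731.955 m.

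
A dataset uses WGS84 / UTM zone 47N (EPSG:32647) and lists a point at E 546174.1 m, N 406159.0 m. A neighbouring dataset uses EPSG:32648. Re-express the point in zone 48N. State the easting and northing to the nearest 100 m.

UTM 47N → geographic: φ = 3.67450019°, λ = 99.41580042°.
UTM 48N (λ₀ = 105°) forward: E = -121095.279 m, N = 408092.688 m.

E -121100 m, N 408100 m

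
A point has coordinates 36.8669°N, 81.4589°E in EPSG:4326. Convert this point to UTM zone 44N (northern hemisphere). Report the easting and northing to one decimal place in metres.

Zone 44 central meridian λ₀ = 6×44 − 183 = 81°; Δλ = +0.4589°.
Transverse Mercator on WGS84 with k₀ = 0.9996 gives E = 540902.301 m, N = 4080205.595 m.

E 540902.3 m, N 4080205.6 m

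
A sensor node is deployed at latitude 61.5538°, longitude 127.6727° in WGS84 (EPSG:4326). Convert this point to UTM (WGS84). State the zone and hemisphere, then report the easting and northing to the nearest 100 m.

Zone 52N: E 429500 m, N 6825200 m

Longitude 127.6727° lies in the 6° band [126°, 132°), giving zone 52; latitude is north of the equator, so 52N.
Zone 52 central meridian λ₀ = 6×52 − 183 = 129°; Δλ = -1.3273°.
Transverse Mercator on WGS84 with k₀ = 0.9996 gives E = 429468.504 m, N = 6825193.018 m.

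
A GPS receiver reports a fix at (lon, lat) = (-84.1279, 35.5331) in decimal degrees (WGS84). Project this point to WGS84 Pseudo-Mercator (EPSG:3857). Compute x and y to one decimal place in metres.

x -9365075.0 m, y 4236565.4 m

Web Mercator is spherical with R = a = 6378137 m.
x = R·λ = 6378137 × -1.468308848 = -9365074.990 m.
y = R·ln tan(π/4 + φ/2) = 6378137 × 0.664232421 = 4236565.381 m.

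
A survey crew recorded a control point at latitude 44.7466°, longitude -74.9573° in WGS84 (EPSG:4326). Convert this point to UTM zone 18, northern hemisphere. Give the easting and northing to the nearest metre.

Zone 18 central meridian λ₀ = 6×18 − 183 = -75°; Δλ = +0.0427°.
Transverse Mercator on WGS84 with k₀ = 0.9996 gives E = 503380.214 m, N = 4954802.386 m.

E 503380 m, N 4954802 m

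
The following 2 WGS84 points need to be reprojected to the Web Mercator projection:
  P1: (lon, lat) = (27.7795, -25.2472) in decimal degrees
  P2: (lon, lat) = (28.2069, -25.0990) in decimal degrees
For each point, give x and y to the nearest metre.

P1: x 3092400 m, y -2906138 m; P2: x 3139978 m, y -2887909 m

Web Mercator: x = R·λ, y = R·ln tan(π/4+φ/2), R = 6378137 m.
P1 (-25.2472°, 27.7795°) → (3092399.794, -2906138.253) m.
P2 (-25.0990°, 28.2069°) → (3139977.745, -2887909.451) m.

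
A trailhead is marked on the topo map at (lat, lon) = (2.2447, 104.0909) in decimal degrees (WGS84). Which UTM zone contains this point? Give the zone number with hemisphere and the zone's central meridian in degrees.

UTM zone = ⌊(λ + 180)/6⌋ + 1; 104.0909° ∈ [102°, 108°) → zone 48.
Hemisphere: N (φ ≥ 0).
Central meridian λ₀ = 6×48 − 183 = 105°.

Zone 48N, central meridian 105°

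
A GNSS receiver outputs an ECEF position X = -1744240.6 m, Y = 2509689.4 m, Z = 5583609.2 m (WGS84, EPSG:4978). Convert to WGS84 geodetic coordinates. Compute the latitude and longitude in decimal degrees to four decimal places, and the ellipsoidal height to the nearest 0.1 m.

lat 61.4668°, lon 124.7994°, h 3681.0 m

λ = atan2(Y, X) = 124.79940006°; p = √(X²+Y²) = 3056291.2 m.
Bowring's method on WGS84 (a = 6378137 m, b = 6356752.314 m) gives φ = 61.46679955°, h = 3681.018 m.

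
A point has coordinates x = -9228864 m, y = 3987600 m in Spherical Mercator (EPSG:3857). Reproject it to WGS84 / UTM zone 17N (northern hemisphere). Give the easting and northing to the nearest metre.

Web Mercator inverse (R = 6378137 m) → φ = 33.69259981°, λ = -82.90429586°.
UTM 17N forward: E = 323498.881 m, N = 3729700.374 m.

E 323499 m, N 3729700 m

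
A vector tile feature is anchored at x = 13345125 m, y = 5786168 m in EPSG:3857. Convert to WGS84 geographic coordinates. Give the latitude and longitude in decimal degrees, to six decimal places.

lat 46.036299°, lon 119.881298°

R = 6378137 m. λ = x/R = 119.88129756°.
φ = 2·arctan(exp(y/R)) − 90° = 2·arctan(2.47735) − 90° = 46.03629856°.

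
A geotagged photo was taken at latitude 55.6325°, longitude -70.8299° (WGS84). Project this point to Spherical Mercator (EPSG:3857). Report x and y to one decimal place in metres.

Web Mercator is spherical with R = a = 6378137 m.
x = R·λ = 6378137 × -1.236214964 = -7884748.401 m.
y = R·ln tan(π/4 + φ/2) = 6378137 × 1.173634552 = 7485601.959 m.

x -7884748.4 m, y 7485602.0 m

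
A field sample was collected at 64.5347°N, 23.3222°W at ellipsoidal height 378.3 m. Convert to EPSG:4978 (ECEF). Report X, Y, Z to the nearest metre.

X 2525349 m, Y -1088747 m, Z 5735937 m

WGS84: a = 6378137 m, e² = 0.006694380; N(φ) = a/√(1−e²sin²φ) = 6395610.635 m.
X = (N+h)·cosφ·cosλ = 2525349.473 m; Y = (N+h)·cosφ·sinλ = -1088747.464 m; Z = (N(1−e²)+h)·sinφ = 5735937.033 m.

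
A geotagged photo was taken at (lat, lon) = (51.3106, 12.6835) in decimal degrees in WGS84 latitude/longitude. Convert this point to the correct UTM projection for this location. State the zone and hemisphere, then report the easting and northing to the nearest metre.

Longitude 12.6835° lies in the 6° band [12°, 18°), giving zone 33; latitude is north of the equator, so 33N.
Zone 33 central meridian λ₀ = 6×33 − 183 = 15°; Δλ = -2.3165°.
Transverse Mercator on WGS84 with k₀ = 0.9996 gives E = 338549.367 m, N = 5686913.847 m.

Zone 33N: E 338549 m, N 5686914 m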